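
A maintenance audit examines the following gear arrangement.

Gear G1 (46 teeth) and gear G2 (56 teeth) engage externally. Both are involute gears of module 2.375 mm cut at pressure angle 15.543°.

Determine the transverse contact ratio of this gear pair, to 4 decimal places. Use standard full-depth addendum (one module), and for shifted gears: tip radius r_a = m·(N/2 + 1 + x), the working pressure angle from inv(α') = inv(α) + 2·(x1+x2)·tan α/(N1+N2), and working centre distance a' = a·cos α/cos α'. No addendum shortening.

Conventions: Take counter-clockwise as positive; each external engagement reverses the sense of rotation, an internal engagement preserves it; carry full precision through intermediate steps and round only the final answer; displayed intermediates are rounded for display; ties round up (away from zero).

class = single-mesh tooth geometry [involute pair 46T × 56T, m = 2.375]
base radii: r_b1 = 52.627343, r_b2 = 64.068070
tip radii: r_a1 = 57.000000, r_a2 = 68.875000
no profile shift: α' = α, a' = a
action lengths: √(r_a1²−r_b1²) = 21.894355, √(r_a2²−r_b2²) = 25.279400
base pitch p_b = π·m·cos α = 7.188421
CR = (21.894355 + 25.279400 − 121.125000·sin 15.54300°)/7.188421 = 2.047309
contact ratio ≈ 2.0473

2.0473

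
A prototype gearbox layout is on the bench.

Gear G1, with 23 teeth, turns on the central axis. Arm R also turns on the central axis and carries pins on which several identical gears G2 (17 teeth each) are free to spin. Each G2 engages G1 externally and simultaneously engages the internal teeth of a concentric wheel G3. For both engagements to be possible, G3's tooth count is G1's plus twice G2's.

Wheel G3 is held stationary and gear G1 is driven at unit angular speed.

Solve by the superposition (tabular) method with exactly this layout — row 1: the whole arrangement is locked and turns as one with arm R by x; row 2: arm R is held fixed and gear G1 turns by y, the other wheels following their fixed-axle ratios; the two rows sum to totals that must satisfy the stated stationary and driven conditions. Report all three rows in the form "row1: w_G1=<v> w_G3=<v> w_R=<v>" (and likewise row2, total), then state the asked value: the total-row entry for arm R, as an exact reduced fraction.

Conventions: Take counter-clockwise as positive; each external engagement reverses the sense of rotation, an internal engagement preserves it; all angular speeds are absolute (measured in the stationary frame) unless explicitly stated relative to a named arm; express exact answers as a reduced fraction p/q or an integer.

row1: w_G1=23/80 w_G3=23/80 w_R=23/80
row2: w_G1=57/80 w_G3=-23/80 w_R=0
total: w_G1=1 w_G3=0 w_R=23/80
asked value: 23/80

recognized (axles ride arm R): planetary set, 23/17/57 teeth
row 1: whole set turns with the arm by x
row 2 — arm fixed, fixed-axis ratios: sun y, ring −(23/57)·y, arm 0
boundary: total ω_ring = x − (23/57)·y = 0 and total ω_sun = x + y = 1  ⇒  y = 57/80, x = 23/80
row 2 ring = −(23/57)·57/80 = -23/80
totals (row 1 + row 2): sun 23/80 + 57/80 = 1, ring 23/80 + (-23/80) = 0, arm 23/80 + 0 = 23/80
asked cell (total, arm) = 23/80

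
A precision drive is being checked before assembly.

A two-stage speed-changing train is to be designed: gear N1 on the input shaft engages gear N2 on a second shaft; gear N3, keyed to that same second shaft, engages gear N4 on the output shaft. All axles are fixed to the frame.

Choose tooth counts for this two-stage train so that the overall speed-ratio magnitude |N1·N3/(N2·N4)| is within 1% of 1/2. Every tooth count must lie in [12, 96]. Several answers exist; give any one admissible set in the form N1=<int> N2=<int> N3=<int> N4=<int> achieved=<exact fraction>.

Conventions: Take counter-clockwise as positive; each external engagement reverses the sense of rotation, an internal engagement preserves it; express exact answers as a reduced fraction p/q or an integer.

N1=12 N2=16 N3=12 N4=18 achieved=1/2

class = fixed-axis compound train [2-stage, 1/2 wanted]
target = 1/2 in lowest terms: an exact hit needs N1·N3 = k·1 and N2·N4 = k·2 for one integer k, every count in [12, 96]; additionally prefer no 1:1 stage (N1 ≠ N2, N3 ≠ N4)
k = 1…143: no 1:1-free in-range split of k·1 and k·2 into factor pairs; take k = 144
k = 144: N1·N3 = 144 = 12·12, N2·N4 = 288 = 16·18
achieved = 12·12/(16·18) = 1/2; |achieved − target| = 0 ≤ 1/200 ✓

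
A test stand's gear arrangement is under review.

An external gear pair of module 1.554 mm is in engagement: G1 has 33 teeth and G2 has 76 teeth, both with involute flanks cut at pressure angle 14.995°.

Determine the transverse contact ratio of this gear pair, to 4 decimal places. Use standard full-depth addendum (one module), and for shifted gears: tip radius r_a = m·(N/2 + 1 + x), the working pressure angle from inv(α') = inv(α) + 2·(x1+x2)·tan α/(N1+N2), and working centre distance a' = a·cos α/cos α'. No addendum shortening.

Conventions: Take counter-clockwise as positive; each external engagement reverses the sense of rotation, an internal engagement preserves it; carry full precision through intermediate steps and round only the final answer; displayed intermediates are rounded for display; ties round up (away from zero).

single-mesh involute tooth geometry (33T engaging 76T at module 1.554)
base radii: r_b1 = 24.767883, r_b2 = 57.041185
tip radii: r_a1 = 27.195000, r_a2 = 60.606000
no profile shift: α' = α, a' = a
action lengths: √(r_a1²−r_b1²) = 11.230316, √(r_a2²−r_b2²) = 20.479023
base pitch p_b = π·m·cos α = 4.715794
CR = (11.230316 + 20.479023 − 84.693000·sin 14.99500°)/4.715794 = 2.077342
contact ratio ≈ 2.0773

2.0773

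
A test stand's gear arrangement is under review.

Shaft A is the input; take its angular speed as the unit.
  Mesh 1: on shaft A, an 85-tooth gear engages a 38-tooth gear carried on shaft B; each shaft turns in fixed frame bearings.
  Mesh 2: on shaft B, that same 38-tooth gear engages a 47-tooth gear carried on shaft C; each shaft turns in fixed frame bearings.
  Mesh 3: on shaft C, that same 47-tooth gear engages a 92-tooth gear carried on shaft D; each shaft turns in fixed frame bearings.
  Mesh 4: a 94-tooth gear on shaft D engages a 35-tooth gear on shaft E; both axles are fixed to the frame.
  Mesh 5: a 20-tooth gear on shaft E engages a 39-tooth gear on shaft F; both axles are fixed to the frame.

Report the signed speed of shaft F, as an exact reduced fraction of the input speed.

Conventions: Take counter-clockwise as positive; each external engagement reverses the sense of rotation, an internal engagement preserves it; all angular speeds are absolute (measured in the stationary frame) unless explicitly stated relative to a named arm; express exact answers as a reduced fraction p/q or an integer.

-7990/6279

5-mesh fixed-axis compound train (all bearings frame-fixed)
mesh 1 [85T→38T]: |ω|/ω_in = 1×85/38 = 85/38, sense flips to −
mesh 2 [38T→47T]: |ω|/ω_in = (85/38)×38/47 = 85/47, sense flips to +
mesh 3 [47T→92T]: |ω|/ω_in = (85/47)×47/92 = 85/92, sense flips to −
mesh 4 [94T→35T]: |ω|/ω_in = (85/92)×94/35 = 799/322, sense flips to +
mesh 5 [20T→39T]: |ω|/ω_in = (799/322)×20/39 = 7990/6279, sense flips to −
signed output speed (× input speed) = -7990/6279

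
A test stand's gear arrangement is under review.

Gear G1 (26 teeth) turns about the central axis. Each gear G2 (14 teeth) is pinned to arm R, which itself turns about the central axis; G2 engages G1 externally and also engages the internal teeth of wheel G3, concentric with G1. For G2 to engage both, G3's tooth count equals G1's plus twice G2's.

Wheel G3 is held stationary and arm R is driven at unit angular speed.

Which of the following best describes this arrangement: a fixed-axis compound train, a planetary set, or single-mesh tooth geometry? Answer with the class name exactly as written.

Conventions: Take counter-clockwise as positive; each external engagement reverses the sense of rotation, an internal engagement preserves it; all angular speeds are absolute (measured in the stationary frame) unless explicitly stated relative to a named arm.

planetary set

planetary set (26T centre, 14T on arm, 54T internal) — Willis relation
classification: planetary set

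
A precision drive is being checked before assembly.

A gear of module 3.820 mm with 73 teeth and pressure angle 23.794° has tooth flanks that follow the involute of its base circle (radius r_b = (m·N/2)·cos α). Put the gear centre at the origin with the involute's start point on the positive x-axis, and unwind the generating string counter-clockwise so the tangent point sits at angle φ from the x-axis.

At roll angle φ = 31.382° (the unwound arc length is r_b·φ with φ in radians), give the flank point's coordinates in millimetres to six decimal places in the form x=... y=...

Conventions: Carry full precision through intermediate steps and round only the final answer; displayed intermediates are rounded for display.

single-mesh involute tooth geometry (73T wheel at module 3.820)
pitch radius r_p = m·N/2 = 3.820·73/2 = 139.430000
base radius r_b = r_p·cos α = 139.430000·cos 23.794° = 127.578718
roll angle φ = 31.382° = 0.54771923 rad
x = r_b·(cos φ + φ·sin φ) = 145.303809
y = r_b·(sin φ − φ·cos φ) = 6.780253

x=145.303809 y=6.780253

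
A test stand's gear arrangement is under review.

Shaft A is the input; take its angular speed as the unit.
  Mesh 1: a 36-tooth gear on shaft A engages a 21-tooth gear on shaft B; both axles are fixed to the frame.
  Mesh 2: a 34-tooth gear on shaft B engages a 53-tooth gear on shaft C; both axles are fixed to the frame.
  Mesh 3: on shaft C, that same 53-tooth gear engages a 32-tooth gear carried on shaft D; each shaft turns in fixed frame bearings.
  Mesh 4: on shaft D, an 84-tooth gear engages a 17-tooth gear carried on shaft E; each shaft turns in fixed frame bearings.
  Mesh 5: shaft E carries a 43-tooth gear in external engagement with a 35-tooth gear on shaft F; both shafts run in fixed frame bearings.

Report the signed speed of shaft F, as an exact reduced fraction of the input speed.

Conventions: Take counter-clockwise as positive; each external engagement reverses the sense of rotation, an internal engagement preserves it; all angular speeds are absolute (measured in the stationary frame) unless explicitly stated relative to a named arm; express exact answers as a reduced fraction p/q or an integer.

-387/35

5-mesh fixed-axis compound train (all bearings frame-fixed)
mesh 1 [36T→21T]: |ω|/ω_in = 1×36/21 = 12/7, sense flips to −
mesh 2 [34T→53T]: |ω|/ω_in = (12/7)×34/53 = 408/371, sense flips to +
mesh 3 [53T→32T]: |ω|/ω_in = (408/371)×53/32 = 51/28, sense flips to −
mesh 4 [84T→17T]: |ω|/ω_in = (51/28)×84/17 = 9, sense flips to +
mesh 5 [43T→35T]: |ω|/ω_in = 9×43/35 = 387/35, sense flips to −
signed output speed (× input speed) = -387/35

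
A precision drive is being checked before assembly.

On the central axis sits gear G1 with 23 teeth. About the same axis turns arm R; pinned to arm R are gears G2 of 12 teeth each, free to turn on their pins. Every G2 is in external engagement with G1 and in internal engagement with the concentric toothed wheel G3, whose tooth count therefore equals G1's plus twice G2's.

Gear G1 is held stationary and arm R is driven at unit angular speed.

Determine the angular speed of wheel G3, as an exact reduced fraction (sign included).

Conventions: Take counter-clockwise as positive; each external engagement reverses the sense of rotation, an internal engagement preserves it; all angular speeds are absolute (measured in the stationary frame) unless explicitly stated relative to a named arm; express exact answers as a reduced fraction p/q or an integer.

planetary set (23T centre, 12T on arm, 47T internal) — Willis relation
ring teeth: 23 + 2·12 = 47
23(ω_sun−ω_arm) = −47(ω_ring−ω_arm),  ω_sun = 0, ω_arm = 1
ω_ring = 1 − (23/47)(0−1) = 70/47
exact speed ratio = 70/47

70/47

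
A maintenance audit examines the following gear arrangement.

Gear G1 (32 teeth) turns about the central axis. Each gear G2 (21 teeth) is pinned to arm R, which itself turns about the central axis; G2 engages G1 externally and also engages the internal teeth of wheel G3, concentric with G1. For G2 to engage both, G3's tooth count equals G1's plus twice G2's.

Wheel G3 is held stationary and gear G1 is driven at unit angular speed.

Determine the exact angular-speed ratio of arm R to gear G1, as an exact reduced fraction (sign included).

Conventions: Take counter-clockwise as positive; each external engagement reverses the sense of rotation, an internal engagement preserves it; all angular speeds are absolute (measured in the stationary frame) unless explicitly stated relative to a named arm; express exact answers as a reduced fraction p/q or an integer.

topology: planetary set — G1 32T / G2 21T / G3 74T, arm = carrier (Willis)
ring teeth: 32 + 2·21 = 74
32(ω_sun−ω_arm) = −74(ω_ring−ω_arm),  ω_ring = 0, ω_sun = 1
32(1−ω_arm) = −74(0−ω_arm)  ⇒  106·ω_arm = 32  ⇒  ω_arm = 16/53
ω_out/ω_in = 16/53

16/53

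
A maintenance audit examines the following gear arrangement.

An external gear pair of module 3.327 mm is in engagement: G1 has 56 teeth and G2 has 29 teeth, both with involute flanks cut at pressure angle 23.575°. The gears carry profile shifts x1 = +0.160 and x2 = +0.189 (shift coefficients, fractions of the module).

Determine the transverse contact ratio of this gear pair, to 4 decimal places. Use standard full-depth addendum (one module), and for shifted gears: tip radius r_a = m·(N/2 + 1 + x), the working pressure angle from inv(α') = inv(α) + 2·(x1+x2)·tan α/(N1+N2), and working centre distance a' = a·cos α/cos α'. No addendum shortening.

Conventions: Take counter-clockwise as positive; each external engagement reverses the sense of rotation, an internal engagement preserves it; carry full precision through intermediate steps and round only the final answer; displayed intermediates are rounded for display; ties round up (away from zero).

topology: single-mesh involute geometry — m = 3.327, 56T/29T pair
base radii: r_b1 = 85.380951, r_b2 = 44.215135
tip radii: r_a1 = 97.015320, r_a2 = 52.197303
inv(α') = inv(23.575°) + 2·(+0.160+0.189)·tan α/(56+29) = 0.02849173  ⇒  α' = 24.60191°
a' = a·cos α / cos α' = 141.3975·cos 23.575°/cos 24.60191° = 142.535105
action lengths: √(r_a1²−r_b1²) = 46.065882, √(r_a2²−r_b2²) = 27.741309
base pitch p_b = π·m·cos α = 9.579720
CR = (46.065882 + 27.741309 − 142.535105·sin 24.60191°)/9.579720 = 1.510299
contact ratio ≈ 1.5103

1.5103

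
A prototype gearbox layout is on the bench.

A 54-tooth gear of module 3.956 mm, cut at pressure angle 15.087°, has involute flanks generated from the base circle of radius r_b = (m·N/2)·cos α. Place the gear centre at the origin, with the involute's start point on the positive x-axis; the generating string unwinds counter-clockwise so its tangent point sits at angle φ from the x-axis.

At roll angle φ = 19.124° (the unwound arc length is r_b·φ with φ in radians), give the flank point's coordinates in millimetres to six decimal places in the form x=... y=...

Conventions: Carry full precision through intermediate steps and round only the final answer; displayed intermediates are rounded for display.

x=108.716080 y=1.264118

recognized (one wheel, involute flank): single-mesh tooth geometry, m = 3.956, N = 54
pitch radius r_p = m·N/2 = 3.956·54/2 = 106.812000
base radius r_b = r_p·cos α = 106.812000·cos 15.087° = 103.130373
roll angle φ = 19.124° = 0.33377677 rad
x = r_b·(cos φ + φ·sin φ) = 108.716080
y = r_b·(sin φ − φ·cos φ) = 1.264118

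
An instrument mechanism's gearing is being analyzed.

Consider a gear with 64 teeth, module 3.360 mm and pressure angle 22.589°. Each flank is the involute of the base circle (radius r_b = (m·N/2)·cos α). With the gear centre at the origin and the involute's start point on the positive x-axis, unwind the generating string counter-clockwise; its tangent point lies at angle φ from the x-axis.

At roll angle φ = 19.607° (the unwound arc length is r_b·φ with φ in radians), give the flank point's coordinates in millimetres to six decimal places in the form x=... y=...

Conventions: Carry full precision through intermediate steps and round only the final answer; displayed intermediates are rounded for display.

x=104.915041 y=1.310613

topology: single-mesh involute geometry — m = 3.360, N = 64
pitch radius r_p = m·N/2 = 3.360·64/2 = 107.520000
base radius r_b = r_p·cos α = 107.520000·cos 22.589° = 99.271493
roll angle φ = 19.607° = 0.34220671 rad
x = r_b·(cos φ + φ·sin φ) = 104.915041
y = r_b·(sin φ − φ·cos φ) = 1.310613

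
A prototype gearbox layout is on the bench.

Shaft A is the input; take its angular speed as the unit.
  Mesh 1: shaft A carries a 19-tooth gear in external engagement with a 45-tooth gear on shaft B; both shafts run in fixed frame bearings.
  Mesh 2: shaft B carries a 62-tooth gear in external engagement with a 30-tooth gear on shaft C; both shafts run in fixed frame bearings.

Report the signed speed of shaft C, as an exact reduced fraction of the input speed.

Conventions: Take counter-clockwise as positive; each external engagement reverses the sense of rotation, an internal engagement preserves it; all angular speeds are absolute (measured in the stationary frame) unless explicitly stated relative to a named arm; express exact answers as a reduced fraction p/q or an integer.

589/675

2-mesh fixed-axis compound train (all bearings frame-fixed)
mesh 1 [19T→45T]: |ω|/ω_in = 1×19/45 = 19/45, sense flips to −
mesh 2 [62T→30T]: |ω|/ω_in = (19/45)×62/30 = 589/675, sense flips to +
signed output speed (× input speed) = 589/675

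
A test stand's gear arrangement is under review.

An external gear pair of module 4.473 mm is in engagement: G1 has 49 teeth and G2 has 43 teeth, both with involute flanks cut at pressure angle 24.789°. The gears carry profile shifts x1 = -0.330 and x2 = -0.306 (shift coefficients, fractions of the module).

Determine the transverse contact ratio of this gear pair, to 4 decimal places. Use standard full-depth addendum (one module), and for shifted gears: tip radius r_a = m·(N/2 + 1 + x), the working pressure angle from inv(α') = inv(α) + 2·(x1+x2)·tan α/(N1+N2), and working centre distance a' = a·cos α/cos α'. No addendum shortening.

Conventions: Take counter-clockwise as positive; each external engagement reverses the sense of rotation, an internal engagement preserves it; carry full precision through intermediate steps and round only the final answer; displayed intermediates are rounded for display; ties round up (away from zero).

1.6434

recognized (one external pair, fixed centres): single-mesh tooth geometry, m = 4.473, N1 = 49, N2 = 43
base radii: r_b1 = 99.490795, r_b2 = 87.308249
tip radii: r_a1 = 112.585410, r_a2 = 99.273762
inv(α') = inv(24.789°) + 2·(-0.330-0.306)·tan α/(49+43) = 0.02279692  ⇒  α' = 22.91950°
a' = a·cos α / cos α' = 205.7580·cos 24.789°/cos 22.91950° = 202.810324
action lengths: √(r_a1²−r_b1²) = 52.697781, √(r_a2²−r_b2²) = 47.249862
base pitch p_b = π·m·cos α = 12.757533
CR = (52.697781 + 47.249862 − 202.810324·sin 22.91950°)/12.757533 = 1.643399
contact ratio ≈ 1.6434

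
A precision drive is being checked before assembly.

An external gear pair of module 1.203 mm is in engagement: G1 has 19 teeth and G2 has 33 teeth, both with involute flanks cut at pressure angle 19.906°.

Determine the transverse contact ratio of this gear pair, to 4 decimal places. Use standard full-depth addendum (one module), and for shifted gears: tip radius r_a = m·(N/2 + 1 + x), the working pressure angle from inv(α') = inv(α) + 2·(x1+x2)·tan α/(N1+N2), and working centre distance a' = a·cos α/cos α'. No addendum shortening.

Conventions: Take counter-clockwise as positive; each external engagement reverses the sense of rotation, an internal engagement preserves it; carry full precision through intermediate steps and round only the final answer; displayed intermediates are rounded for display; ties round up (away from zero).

single-mesh involute tooth geometry (19T engaging 33T at module 1.203)
base radii: r_b1 = 10.745675, r_b2 = 18.663542
tip radii: r_a1 = 12.631500, r_a2 = 21.052500
no profile shift: α' = α, a' = a
action lengths: √(r_a1²−r_b1²) = 6.639673, √(r_a2²−r_b2²) = 9.740635
base pitch p_b = π·m·cos α = 3.553530
CR = (6.639673 + 9.740635 − 31.278000·sin 19.90600°)/3.553530 = 1.612716
contact ratio ≈ 1.6127

1.6127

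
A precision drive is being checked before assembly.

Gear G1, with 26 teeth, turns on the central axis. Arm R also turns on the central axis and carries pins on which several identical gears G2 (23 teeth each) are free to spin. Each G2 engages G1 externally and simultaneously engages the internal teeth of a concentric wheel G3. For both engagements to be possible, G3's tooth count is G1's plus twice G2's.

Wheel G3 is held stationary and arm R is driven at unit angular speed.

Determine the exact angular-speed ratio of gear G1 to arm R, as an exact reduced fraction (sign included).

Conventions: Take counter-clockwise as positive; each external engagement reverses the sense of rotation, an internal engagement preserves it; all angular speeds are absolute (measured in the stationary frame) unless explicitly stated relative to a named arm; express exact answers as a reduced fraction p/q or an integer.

class = planetary set [G3 = 26+2·23 = 72; Willis about the carrier]
ring teeth: 26 + 2·23 = 72
26(ω_sun−ω_arm) = −72(ω_ring−ω_arm),  ω_ring = 0, ω_arm = 1
ω_sun = 1 − (72/26)(0−1) = 49/13
ω_out/ω_in = 49/13

49/13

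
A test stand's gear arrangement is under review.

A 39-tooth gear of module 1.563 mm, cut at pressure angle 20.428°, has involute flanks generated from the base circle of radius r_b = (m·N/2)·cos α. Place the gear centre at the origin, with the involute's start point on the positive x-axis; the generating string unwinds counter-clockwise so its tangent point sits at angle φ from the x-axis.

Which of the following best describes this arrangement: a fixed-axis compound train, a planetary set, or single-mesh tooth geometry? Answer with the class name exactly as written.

single-mesh involute tooth geometry (39T wheel at module 1.563)
classification: single-mesh tooth geometry

single-mesh tooth geometry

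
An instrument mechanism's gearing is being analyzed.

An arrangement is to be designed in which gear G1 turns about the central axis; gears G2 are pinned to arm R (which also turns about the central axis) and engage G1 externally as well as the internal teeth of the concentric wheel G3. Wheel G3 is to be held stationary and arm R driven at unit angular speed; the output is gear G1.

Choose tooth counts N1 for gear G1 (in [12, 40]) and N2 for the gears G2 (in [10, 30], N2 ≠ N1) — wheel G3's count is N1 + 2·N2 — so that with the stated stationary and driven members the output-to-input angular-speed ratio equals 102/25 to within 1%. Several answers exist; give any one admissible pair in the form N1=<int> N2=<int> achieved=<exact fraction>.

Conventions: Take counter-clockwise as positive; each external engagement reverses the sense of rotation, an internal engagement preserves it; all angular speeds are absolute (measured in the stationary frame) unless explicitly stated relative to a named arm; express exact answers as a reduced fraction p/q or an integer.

class = planetary set [ratio 102/25 wanted; Willis about the carrier]
Willis with ω_ring = 0: ω_sun/ω_arm = (N1+N3)/N1; set equal to 102/25  ⇒  N3/N1 = 102/25 − 1 = 77/25
N3 = N1 + 2·N2  ⇒  N2/N1 = (N3/N1 − 1)/2 = (77/25 − 1)/2 = 26/25
smallest multiple with N1 ≥ 12 and N2 ≥ 10: k = 1  ⇒  N1 = 1·25 = 25, N2 = 1·26 = 26 (N1 ≤ 40, N2 ≤ 30, N2 ≠ N1 ✓), N3 = 25 + 2·26 = 77
check: (N1+N3)/N1 with N1 = 25, N3 = 77 gives 102/25; |achieved − target| = 0 ≤ 51/1250 ✓

N1=25 N2=26 achieved=102/25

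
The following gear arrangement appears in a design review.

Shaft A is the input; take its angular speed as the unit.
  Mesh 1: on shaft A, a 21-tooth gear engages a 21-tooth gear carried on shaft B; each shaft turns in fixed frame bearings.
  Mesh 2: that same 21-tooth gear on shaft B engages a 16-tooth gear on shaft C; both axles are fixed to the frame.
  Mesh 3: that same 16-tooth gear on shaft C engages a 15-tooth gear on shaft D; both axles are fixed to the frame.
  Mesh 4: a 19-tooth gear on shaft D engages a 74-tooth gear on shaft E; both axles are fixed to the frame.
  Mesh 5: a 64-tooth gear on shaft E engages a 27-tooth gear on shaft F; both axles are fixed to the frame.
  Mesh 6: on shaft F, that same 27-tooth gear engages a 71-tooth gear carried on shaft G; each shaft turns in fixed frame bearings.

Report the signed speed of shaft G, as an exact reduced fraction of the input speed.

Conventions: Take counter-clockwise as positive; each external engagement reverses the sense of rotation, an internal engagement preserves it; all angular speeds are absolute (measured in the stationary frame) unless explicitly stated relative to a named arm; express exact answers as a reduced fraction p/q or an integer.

4256/13135

6-mesh fixed-axis compound train (all bearings frame-fixed)
mesh 1 [21T→21T]: |ω|/ω_in = 1×21/21 = 1, sense flips to −
mesh 2 [21T→16T]: |ω|/ω_in = 1×21/16 = 21/16, sense flips to +
mesh 3 [16T→15T]: |ω|/ω_in = (21/16)×16/15 = 7/5, sense flips to −
mesh 4 [19T→74T]: |ω|/ω_in = (7/5)×19/74 = 133/370, sense flips to +
mesh 5 [64T→27T]: |ω|/ω_in = (133/370)×64/27 = 4256/4995, sense flips to −
mesh 6 [27T→71T]: |ω|/ω_in = (4256/4995)×27/71 = 4256/13135, sense flips to +
signed output speed (× input speed) = 4256/13135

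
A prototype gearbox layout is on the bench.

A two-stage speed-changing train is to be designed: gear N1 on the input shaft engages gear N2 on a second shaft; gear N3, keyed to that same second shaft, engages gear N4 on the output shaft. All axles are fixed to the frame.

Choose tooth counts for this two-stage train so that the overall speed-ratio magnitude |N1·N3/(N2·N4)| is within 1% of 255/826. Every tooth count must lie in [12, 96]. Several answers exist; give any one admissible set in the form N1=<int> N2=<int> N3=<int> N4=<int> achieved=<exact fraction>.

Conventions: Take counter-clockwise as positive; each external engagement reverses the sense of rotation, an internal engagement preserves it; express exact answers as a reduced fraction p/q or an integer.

N1=15 N2=14 N3=17 N4=59 achieved=255/826

class = fixed-axis compound train [2-stage, 255/826 wanted]
target = 255/826 in lowest terms: an exact hit needs N1·N3 = k·255 and N2·N4 = k·826 for one integer k, every count in [12, 96]; additionally prefer no 1:1 stage (N1 ≠ N2, N3 ≠ N4)
k = 1: N1·N3 = 255 = 15·17, N2·N4 = 826 = 14·59
achieved = 15·17/(14·59) = 255/826; |achieved − target| = 0 ≤ 51/16520 ✓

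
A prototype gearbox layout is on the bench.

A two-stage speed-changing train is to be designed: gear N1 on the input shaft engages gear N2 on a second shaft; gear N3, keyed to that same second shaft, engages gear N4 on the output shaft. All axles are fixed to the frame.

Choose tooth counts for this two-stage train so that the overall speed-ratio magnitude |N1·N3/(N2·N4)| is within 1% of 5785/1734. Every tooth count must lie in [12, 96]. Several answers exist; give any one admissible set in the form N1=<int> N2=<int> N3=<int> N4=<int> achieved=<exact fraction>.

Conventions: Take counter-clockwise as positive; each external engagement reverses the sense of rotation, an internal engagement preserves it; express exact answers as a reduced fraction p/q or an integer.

N1=65 N2=34 N3=89 N4=51 achieved=5785/1734

2-stage fixed-axis compound train for ratio 5785/1734
target = 5785/1734 in lowest terms: an exact hit needs N1·N3 = k·5785 and N2·N4 = k·1734 for one integer k, every count in [12, 96]; additionally prefer no 1:1 stage (N1 ≠ N2, N3 ≠ N4)
k = 1: N1·N3 = 5785 = 65·89, N2·N4 = 1734 = 34·51
achieved = 65·89/(34·51) = 5785/1734; |achieved − target| = 0 ≤ 1157/34680 ✓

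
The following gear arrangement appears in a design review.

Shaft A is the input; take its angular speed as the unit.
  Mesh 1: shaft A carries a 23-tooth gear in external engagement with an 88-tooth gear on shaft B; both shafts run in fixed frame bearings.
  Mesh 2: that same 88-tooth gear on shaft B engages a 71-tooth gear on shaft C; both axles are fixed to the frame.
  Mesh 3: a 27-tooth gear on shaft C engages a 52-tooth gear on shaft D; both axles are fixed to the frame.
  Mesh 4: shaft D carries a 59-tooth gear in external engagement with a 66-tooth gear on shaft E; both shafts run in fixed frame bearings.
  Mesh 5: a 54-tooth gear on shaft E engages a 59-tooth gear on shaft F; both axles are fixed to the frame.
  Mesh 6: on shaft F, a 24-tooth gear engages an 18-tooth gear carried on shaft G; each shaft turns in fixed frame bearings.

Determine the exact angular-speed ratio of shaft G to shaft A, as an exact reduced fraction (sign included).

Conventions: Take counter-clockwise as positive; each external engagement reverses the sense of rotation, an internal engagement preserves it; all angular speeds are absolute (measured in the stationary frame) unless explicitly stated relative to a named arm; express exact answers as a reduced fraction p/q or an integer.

1863/10153

class = fixed-axis compound train [6 meshes; 6 ratios multiply, 6 sense flips]
mesh 1 [23T→88T]: running ratio 23/88, sense −
mesh 2 [88T→71T]: running ratio 23/71, sense +
mesh 3 [27T→52T]: running ratio 621/3692, sense −
mesh 4 [59T→66T]: running ratio 12213/81224, sense +
mesh 5 [54T→59T]: running ratio 5589/40612, sense −
mesh 6 [24T→18T]: running ratio 1863/10153, sense +
ω_out/ω_in = 1863/10153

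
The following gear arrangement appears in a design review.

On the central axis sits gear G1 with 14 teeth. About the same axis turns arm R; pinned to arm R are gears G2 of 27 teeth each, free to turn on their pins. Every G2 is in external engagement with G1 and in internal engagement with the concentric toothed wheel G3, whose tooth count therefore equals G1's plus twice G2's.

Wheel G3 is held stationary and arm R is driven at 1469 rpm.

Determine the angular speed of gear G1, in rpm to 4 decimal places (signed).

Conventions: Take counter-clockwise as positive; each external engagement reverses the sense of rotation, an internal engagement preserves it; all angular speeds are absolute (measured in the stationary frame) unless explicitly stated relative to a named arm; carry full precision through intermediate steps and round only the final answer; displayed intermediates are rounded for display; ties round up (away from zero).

class = planetary set [G3 = 14+2·27 = 68; Willis about the carrier]
normalise by the input: solve with ω_arm = 1, then scale by 1469 rpm
ring teeth: 14 + 2·27 = 68
14(ω_sun−ω_arm) = −68(ω_ring−ω_arm),  ω_ring = 0, ω_arm = 1
ω_sun = 1 − (68/14)(0−1) = 41/7
scale: ω_sun = 41/7 × 1469 rpm = +8604.1429 rpm

+8604.1429 rpm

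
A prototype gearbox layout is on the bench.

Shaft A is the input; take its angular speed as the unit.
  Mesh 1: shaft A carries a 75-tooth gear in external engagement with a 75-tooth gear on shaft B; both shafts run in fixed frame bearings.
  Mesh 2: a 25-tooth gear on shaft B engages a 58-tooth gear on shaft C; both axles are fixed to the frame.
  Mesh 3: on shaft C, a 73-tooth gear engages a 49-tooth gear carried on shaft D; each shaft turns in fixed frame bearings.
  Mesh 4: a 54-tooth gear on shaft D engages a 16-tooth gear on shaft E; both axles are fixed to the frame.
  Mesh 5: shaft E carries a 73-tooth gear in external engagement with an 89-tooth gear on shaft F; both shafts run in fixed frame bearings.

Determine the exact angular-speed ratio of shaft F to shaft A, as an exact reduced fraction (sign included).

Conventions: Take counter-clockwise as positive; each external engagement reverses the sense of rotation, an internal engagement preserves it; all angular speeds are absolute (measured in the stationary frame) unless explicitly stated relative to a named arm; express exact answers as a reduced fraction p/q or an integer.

class = fixed-axis compound train [5 meshes; 5 ratios multiply, 5 sense flips]
mesh 1 [75T→75T]: running ratio 1, sense −
mesh 2 [25T→58T]: running ratio 25/58, sense +
mesh 3 [73T→49T]: running ratio 1825/2842, sense −
mesh 4 [54T→16T]: running ratio 49275/22736, sense +
mesh 5 [73T→89T]: running ratio 3597075/2023504, sense −
ω_out/ω_in = -3597075/2023504

-3597075/2023504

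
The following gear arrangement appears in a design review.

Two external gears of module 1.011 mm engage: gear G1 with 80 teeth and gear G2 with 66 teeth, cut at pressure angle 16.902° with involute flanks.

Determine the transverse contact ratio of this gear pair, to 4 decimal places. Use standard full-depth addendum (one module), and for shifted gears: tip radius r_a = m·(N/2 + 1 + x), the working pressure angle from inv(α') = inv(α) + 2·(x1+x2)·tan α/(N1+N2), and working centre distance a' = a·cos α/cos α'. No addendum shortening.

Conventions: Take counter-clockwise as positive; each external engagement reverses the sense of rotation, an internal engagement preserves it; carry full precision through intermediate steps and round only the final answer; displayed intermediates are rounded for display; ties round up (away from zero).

2.0270

recognized (one external pair, fixed centres): single-mesh tooth geometry, m = 1.011, N1 = 80, N2 = 66
base radii: r_b1 = 38.693131, r_b2 = 31.921833
tip radii: r_a1 = 41.451000, r_a2 = 34.374000
no profile shift: α' = α, a' = a
action lengths: √(r_a1²−r_b1²) = 14.866977, √(r_a2²−r_b2²) = 12.750233
base pitch p_b = π·m·cos α = 3.038951
CR = (14.866977 + 12.750233 − 73.803000·sin 16.90200°)/3.038951 = 2.027032
contact ratio ≈ 2.0270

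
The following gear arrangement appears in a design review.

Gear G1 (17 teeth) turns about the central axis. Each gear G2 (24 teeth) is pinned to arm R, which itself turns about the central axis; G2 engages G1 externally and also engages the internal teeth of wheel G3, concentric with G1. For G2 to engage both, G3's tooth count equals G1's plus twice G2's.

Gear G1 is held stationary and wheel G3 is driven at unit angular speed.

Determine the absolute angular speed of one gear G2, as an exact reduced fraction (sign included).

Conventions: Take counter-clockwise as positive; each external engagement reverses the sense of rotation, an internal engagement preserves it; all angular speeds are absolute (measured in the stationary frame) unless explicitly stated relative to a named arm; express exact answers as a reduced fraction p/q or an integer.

65/48

planetary set (17T centre, 24T on arm, 65T internal) — Willis relation
ring teeth: 17 + 2·24 = 65
17(ω_sun−ω_arm) = −65(ω_ring−ω_arm),  ω_sun = 0, ω_ring = 1
17(0−ω_arm) = −65(1−ω_arm)  ⇒  82·ω_arm = 65  ⇒  ω_arm = 65/82
sun–planet mesh: 17·(0−65/82) = −24·(ω_p−ω_arm)  ⇒  ω_p−ω_arm = 1105/1968
ω_p = 65/82 + 1105/1968 = 65/48
exact speed ratio = 65/48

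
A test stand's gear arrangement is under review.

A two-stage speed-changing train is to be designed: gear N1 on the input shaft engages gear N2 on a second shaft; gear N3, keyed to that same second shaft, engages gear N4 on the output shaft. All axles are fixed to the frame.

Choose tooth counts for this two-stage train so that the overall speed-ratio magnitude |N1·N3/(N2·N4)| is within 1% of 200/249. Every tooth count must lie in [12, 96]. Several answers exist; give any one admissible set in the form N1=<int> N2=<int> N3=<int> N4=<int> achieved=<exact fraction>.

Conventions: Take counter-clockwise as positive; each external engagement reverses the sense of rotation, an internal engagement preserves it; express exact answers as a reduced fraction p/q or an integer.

topology: fixed-axis compound train — 2 stages, target 200/249
target = 200/249 in lowest terms: an exact hit needs N1·N3 = k·200 and N2·N4 = k·249 for one integer k, every count in [12, 96]; additionally prefer no 1:1 stage (N1 ≠ N2, N3 ≠ N4)
k = 1…3: no 1:1-free in-range split of k·200 and k·249 into factor pairs; take k = 4
k = 4: N1·N3 = 800 = 16·50, N2·N4 = 996 = 12·83
achieved = 16·50/(12·83) = 200/249; |achieved − target| = 0 ≤ 2/249 ✓

N1=16 N2=12 N3=50 N4=83 achieved=200/249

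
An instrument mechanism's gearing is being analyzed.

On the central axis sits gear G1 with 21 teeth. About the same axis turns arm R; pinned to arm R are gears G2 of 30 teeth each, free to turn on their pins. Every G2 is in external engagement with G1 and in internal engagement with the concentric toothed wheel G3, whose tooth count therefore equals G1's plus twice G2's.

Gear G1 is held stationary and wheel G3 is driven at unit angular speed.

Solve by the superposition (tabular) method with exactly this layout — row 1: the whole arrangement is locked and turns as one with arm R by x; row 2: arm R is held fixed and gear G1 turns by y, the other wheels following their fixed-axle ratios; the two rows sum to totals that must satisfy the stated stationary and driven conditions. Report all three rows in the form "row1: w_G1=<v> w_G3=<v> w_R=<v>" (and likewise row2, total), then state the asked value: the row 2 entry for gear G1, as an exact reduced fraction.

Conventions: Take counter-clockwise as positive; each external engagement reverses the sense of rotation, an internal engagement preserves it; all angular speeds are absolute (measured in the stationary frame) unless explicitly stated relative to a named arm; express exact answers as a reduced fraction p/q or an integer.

topology: planetary set — G1 21T / G2 30T / G3 81T, arm = carrier (Willis)
row 1 — lock + rotate with arm: ω_sun = ω_ring = ω_arm = x
row 2: sun turns y, ring = −(21/81)·y, arm 0
boundary: total ω_sun = x + y = 0 and total ω_ring = x − (21/81)·y = 1  ⇒  y = -27/34, x = 27/34
row 2 ring = −(21/81)·(-27/34) = 7/34
totals (row 1 + row 2): sun 27/34 + (-27/34) = 0, ring 27/34 + 7/34 = 1, arm 27/34 + 0 = 27/34
asked cell (row2, sun) = -27/34

row1: w_G1=27/34 w_G3=27/34 w_R=27/34
row2: w_G1=-27/34 w_G3=7/34 w_R=0
total: w_G1=0 w_G3=1 w_R=27/34
asked value: -27/34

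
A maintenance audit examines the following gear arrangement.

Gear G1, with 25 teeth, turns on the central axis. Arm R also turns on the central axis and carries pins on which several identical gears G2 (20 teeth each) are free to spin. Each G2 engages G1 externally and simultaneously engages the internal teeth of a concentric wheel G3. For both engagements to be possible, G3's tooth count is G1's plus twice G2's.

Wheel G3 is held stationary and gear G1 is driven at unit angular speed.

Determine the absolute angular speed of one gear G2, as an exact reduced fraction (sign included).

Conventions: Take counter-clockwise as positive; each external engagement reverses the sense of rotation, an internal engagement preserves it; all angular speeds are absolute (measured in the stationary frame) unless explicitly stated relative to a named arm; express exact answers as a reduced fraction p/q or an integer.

-5/8

recognized (axles ride arm R): planetary set, 25/20/65 teeth
ring teeth: 25 + 2·20 = 65
25(ω_sun−ω_arm) = −65(ω_ring−ω_arm),  ω_ring = 0, ω_sun = 1
25(1−ω_arm) = −65(0−ω_arm)  ⇒  90·ω_arm = 25  ⇒  ω_arm = 5/18
sun–planet mesh: 25·(1−5/18) = −20·(ω_p−ω_arm)  ⇒  ω_p−ω_arm = -65/72
ω_p = 5/18 − 65/72 = -5/8
exact speed ratio = -5/8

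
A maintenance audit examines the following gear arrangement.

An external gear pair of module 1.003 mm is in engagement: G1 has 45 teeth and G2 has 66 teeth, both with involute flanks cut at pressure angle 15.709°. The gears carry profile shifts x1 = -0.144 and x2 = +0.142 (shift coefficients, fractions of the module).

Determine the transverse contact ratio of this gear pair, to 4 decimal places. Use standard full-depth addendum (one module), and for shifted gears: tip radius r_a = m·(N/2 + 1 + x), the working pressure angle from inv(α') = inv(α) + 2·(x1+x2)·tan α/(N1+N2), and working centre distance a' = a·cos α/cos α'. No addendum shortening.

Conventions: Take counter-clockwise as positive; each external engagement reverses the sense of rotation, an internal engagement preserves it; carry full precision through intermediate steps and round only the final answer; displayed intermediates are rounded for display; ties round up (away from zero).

single-mesh involute tooth geometry (45T engaging 66T at module 1.003)
base radii: r_b1 = 21.724586, r_b2 = 31.862727
tip radii: r_a1 = 23.426068, r_a2 = 34.244426
inv(α') = inv(15.709°) + 2·(-0.144+0.142)·tan α/(45+66) = 0.00707291  ⇒  α' = 15.70166°
a' = a·cos α / cos α' = 55.6665·cos 15.709°/cos 15.70166° = 55.664494
action lengths: √(r_a1²−r_b1²) = 8.764873, √(r_a2²−r_b2²) = 12.547803
base pitch p_b = π·m·cos α = 3.033325
CR = (8.764873 + 12.547803 − 55.664494·sin 15.70166°)/3.033325 = 2.059882
contact ratio ≈ 2.0599

2.0599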